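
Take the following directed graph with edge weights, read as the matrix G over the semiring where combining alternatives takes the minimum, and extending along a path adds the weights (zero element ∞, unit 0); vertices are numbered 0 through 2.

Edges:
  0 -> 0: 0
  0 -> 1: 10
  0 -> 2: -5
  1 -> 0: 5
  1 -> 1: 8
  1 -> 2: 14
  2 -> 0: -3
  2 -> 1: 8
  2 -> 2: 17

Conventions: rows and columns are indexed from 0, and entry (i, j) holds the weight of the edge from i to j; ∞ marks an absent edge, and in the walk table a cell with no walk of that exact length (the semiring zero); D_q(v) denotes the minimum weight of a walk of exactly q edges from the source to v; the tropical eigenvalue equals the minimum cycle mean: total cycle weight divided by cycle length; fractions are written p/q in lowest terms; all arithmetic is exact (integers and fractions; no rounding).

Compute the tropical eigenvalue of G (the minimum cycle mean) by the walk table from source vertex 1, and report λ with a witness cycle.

q=0: [∞, 0, ∞]
q=1: [5, 8, 14]
q=2: [5, 15, 0]
q=3: [-3, 8, 0]
Optimal cycle mean attained by: cycle 0->2->0, total (-5) + (-3), length 2.
Answer: λ = -4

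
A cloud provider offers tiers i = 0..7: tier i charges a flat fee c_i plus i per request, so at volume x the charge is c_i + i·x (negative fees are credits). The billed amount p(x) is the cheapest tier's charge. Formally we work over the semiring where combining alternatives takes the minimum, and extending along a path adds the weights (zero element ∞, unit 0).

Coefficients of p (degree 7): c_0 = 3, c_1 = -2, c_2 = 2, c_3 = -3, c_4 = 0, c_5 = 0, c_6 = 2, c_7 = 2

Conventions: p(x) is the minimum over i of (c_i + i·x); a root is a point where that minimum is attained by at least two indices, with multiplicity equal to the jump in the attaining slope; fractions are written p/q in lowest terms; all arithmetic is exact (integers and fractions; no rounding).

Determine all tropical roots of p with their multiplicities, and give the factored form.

hull edge (i=0, c=3) to (i=1, c=-2): slope -5, span 1
hull edge (i=1, c=-2) to (i=3, c=-3): slope -1/2, span 2
hull edge (i=3, c=-3) to (i=7, c=2): slope 5/4, span 4
Factored form: p(x) = 2 ⊗ (x ⊕ (-5/4)) ⊗ (x ⊕ (-5/4)) ⊗ (x ⊕ (-5/4)) ⊗ (x ⊕ (-5/4)) ⊗ (x ⊕ 1/2) ⊗ (x ⊕ 1/2) ⊗ (x ⊕ 5)
Answer: roots = -5/4 (mult 4), 1/2 (mult 2), 5 (mult 1)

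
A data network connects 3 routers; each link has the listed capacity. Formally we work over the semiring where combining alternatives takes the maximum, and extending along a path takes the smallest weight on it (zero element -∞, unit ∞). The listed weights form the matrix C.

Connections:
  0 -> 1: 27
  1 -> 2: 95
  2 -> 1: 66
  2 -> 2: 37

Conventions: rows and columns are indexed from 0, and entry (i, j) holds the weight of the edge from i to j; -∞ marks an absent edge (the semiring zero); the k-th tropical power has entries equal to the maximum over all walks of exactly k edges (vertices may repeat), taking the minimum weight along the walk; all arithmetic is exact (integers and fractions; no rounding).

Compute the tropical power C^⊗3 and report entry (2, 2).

C^⊗2:
  [-∞, -∞, 27]
  [-∞, 66, 37]
  [-∞, 37, 66]
C^⊗3:
  [-∞, 27, 27]
  [-∞, 37, 66]
  [-∞, 66, 37]
Key observation: the optimum is the walk 2->1->2->2, with weight 66 min 95 min 37 = 37.
Optimal value attained by: walk 2->1->2->2.
Answer: (C^⊗3)[2][2] = 37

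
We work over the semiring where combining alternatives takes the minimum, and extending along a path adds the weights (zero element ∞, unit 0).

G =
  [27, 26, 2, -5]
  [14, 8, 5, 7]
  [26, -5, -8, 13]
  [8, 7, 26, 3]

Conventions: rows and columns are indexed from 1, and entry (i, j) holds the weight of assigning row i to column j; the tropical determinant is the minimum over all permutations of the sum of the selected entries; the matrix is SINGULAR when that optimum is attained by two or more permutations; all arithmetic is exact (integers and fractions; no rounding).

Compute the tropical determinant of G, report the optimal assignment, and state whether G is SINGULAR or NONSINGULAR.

σ = (1, 2, 3, 4): 27 + 8 + (-8) + 3 = 30
σ = (1, 2, 4, 3): 27 + 8 + 13 + 26 = 74
σ = (1, 3, 2, 4): 27 + 5 + (-5) + 3 = 30
σ = (1, 3, 4, 2): 27 + 5 + 13 + 7 = 52
σ = (1, 4, 2, 3): 27 + 7 + (-5) + 26 = 55
σ = (1, 4, 3, 2): 27 + 7 + (-8) + 7 = 33
σ = (2, 1, 3, 4): 26 + 14 + (-8) + 3 = 35
σ = (2, 1, 4, 3): 26 + 14 + 13 + 26 = 79
σ = (2, 3, 1, 4): 26 + 5 + 26 + 3 = 60
σ = (2, 3, 4, 1): 26 + 5 + 13 + 8 = 52
σ = (2, 4, 1, 3): 26 + 7 + 26 + 26 = 85
σ = (2, 4, 3, 1): 26 + 7 + (-8) + 8 = 33
σ = (3, 1, 2, 4): 2 + 14 + (-5) + 3 = 14
σ = (3, 1, 4, 2): 2 + 14 + 13 + 7 = 36
σ = (3, 2, 1, 4): 2 + 8 + 26 + 3 = 39
σ = (3, 2, 4, 1): 2 + 8 + 13 + 8 = 31
σ = (3, 4, 1, 2): 2 + 7 + 26 + 7 = 42
σ = (3, 4, 2, 1): 2 + 7 + (-5) + 8 = 12
σ = (4, 1, 2, 3): (-5) + 14 + (-5) + 26 = 30
σ = (4, 1, 3, 2): (-5) + 14 + (-8) + 7 = 8
σ = (4, 2, 1, 3): (-5) + 8 + 26 + 26 = 55
σ = (4, 2, 3, 1): (-5) + 8 + (-8) + 8 = 3
σ = (4, 3, 1, 2): (-5) + 5 + 26 + 7 = 33
σ = (4, 3, 2, 1): (-5) + 5 + (-5) + 8 = 3
Optimal value attained by: σ = (4, 2, 3, 1).
Answer: det⊕(G) = 3; verdict: SINGULAR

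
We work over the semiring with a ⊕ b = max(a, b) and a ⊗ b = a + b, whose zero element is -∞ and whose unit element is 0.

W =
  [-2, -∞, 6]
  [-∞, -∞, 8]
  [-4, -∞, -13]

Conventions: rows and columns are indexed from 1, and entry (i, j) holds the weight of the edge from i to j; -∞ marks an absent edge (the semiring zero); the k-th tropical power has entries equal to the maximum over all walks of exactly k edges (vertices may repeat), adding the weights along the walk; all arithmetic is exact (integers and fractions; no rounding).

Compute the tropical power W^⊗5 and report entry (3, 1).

W^⊗2:
  [2, -∞, 4]
  [4, -∞, -5]
  [-6, -∞, 2]
W^⊗3:
  [0, -∞, 8]
  [2, -∞, 10]
  [-2, -∞, 0]
W^⊗4:
  [4, -∞, 6]
  [6, -∞, 8]
  [-4, -∞, 4]
W^⊗5:
  [2, -∞, 10]
  [4, -∞, 12]
  [0, -∞, 2]
Key observation: the optimum is the walk 3->1->3->1->3->1, with weight (-4) + 6 + (-4) + 6 + (-4) = 0.
Optimal value attained by: walk 3->1->3->1->3->1.
Answer: (W^⊗5)[3][1] = 0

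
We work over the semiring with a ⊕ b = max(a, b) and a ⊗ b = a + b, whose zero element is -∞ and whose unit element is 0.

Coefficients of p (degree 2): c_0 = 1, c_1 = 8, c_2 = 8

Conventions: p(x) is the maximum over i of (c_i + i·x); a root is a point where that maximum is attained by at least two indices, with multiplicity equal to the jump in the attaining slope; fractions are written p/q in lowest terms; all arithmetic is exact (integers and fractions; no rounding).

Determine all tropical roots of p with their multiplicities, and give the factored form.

hull edge (i=0, c=1) to (i=1, c=8): slope 7, span 1
hull edge (i=1, c=8) to (i=2, c=8): slope 0, span 1
Factored form: p(x) = 8 ⊗ (x ⊕ (-7)) ⊗ (x ⊕ 0)
Answer: roots = -7 (mult 1), 0 (mult 1)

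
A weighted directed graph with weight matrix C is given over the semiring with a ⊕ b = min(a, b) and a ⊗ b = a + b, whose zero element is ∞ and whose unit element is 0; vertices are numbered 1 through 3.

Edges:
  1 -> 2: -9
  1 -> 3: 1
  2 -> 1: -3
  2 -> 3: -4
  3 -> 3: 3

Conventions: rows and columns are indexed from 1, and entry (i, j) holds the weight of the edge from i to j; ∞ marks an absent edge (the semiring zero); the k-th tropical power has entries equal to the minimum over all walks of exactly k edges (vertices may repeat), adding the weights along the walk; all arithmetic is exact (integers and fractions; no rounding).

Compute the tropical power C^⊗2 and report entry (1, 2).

C^⊗2:
  [-12, ∞, -13]
  [∞, -12, -2]
  [∞, ∞, 6]
Key observation: no walk of exactly 2 edges connects these vertices, so the entry is the semiring zero.
Answer: (C^⊗2)[1][2] = ∞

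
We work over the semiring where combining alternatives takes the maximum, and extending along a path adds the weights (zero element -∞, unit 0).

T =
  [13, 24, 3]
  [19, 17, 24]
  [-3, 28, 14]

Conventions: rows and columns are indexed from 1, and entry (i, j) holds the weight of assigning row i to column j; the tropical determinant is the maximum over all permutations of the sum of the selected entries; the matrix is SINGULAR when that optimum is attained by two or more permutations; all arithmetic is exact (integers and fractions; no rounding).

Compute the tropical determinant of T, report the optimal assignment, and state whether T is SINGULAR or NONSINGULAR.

σ = (1, 2, 3): 13 + 17 + 14 = 44
σ = (1, 3, 2): 13 + 24 + 28 = 65
σ = (2, 1, 3): 24 + 19 + 14 = 57
σ = (2, 3, 1): 24 + 24 + (-3) = 45
σ = (3, 1, 2): 3 + 19 + 28 = 50
σ = (3, 2, 1): 3 + 17 + (-3) = 17
Optimal value attained by: σ = (1, 3, 2).
Answer: det⊕(T) = 65; verdict: NONSINGULAR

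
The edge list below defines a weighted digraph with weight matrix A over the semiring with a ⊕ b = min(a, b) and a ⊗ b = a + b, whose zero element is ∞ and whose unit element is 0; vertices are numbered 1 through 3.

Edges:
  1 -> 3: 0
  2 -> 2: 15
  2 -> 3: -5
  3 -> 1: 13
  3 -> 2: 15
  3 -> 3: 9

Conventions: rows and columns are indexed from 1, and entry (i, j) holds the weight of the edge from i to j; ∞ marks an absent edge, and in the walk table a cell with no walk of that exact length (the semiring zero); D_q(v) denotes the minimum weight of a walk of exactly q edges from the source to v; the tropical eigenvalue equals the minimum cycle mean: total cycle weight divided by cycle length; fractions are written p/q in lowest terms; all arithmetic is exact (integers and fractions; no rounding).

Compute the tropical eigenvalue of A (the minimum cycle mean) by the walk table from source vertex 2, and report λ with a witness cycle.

q=0: [∞, 0, ∞]
q=1: [∞, 15, -5]
q=2: [8, 10, 4]
q=3: [17, 19, 5]
Optimal cycle mean attained by: cycle 2->3->2, total (-5) + 15, length 2.
Answer: λ = 5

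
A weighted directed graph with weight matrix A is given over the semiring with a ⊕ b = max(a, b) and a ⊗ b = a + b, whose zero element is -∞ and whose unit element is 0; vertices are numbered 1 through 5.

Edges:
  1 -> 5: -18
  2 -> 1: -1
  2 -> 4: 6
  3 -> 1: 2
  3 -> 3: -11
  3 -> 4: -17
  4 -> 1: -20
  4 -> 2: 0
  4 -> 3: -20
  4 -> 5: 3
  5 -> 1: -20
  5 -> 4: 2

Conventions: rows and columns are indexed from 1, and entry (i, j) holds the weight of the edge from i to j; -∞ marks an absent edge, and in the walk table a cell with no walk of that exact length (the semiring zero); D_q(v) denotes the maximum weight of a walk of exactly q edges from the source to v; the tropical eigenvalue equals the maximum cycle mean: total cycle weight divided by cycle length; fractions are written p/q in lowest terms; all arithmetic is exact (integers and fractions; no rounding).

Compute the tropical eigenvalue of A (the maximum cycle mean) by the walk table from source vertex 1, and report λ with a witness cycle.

q=0: [0, -∞, -∞, -∞, -∞]
q=1: [-∞, -∞, -∞, -∞, -18]
q=2: [-38, -∞, -∞, -16, -∞]
q=3: [-36, -16, -36, -∞, -13]
q=4: [-17, -∞, -47, -10, -54]
q=5: [-30, -10, -30, -52, -7]
Optimal cycle mean attained by: cycle 2->4->2, total 6 + 0, length 2.
Answer: λ = 3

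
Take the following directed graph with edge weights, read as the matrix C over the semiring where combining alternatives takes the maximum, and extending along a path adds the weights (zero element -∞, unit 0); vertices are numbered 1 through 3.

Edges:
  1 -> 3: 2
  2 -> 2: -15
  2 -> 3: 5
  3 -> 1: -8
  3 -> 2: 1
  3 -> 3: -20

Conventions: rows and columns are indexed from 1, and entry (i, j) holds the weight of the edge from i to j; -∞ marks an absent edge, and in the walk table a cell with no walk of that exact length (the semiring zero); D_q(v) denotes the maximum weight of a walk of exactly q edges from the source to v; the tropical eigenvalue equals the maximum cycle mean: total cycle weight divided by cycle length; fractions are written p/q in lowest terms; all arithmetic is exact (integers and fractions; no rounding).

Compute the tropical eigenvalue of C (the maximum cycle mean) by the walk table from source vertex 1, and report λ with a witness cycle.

q=0: [0, -∞, -∞]
q=1: [-∞, -∞, 2]
q=2: [-6, 3, -18]
q=3: [-26, -12, 8]
Optimal cycle mean attained by: cycle 2->3->2, total 5 + 1, length 2.
Answer: λ = 3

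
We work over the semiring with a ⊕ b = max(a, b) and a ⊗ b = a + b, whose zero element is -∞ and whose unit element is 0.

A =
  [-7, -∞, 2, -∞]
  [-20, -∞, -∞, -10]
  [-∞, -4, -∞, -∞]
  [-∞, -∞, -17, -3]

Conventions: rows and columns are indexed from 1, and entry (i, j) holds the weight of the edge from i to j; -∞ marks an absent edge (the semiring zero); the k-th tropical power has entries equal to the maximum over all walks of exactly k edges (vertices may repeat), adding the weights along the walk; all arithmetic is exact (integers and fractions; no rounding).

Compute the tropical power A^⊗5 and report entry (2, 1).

A^⊗2:
  [-14, -2, -5, -∞]
  [-27, -∞, -18, -13]
  [-24, -∞, -∞, -14]
  [-∞, -21, -20, -6]
A^⊗3:
  [-21, -9, -12, -12]
  [-34, -22, -25, -16]
  [-31, -∞, -22, -17]
  [-41, -24, -23, -9]
A^⊗4:
  [-28, -16, -19, -15]
  [-41, -29, -32, -19]
  [-38, -26, -29, -20]
  [-44, -27, -26, -12]
A^⊗5:
  [-35, -23, -26, -18]
  [-48, -36, -36, -22]
  [-45, -33, -36, -23]
  [-47, -30, -29, -15]
Key observation: the optimum is the walk 2->1->1->1->1->1, with weight (-20) + (-7) + (-7) + (-7) + (-7) = -48.
Optimal value attained by: walk 2->1->1->1->1->1.
Answer: (A^⊗5)[2][1] = -48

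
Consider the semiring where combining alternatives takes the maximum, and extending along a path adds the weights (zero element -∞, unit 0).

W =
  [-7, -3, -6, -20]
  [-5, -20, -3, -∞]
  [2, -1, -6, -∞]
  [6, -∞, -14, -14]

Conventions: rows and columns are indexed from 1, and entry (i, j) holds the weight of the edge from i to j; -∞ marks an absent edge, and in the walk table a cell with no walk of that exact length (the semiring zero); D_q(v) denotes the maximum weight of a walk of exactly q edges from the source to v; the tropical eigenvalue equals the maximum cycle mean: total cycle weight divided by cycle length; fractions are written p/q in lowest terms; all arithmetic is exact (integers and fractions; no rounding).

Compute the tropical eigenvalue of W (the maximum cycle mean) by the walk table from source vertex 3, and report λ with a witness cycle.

q=0: [-∞, -∞, 0, -∞]
q=1: [2, -1, -6, -∞]
q=2: [-4, -1, -4, -18]
q=3: [-2, -5, -4, -24]
q=4: [-2, -5, -8, -22]
Optimal cycle mean attained by: cycle 1->2->3->1, total (-3) + (-3) + 2, length 3.
Answer: λ = -4/3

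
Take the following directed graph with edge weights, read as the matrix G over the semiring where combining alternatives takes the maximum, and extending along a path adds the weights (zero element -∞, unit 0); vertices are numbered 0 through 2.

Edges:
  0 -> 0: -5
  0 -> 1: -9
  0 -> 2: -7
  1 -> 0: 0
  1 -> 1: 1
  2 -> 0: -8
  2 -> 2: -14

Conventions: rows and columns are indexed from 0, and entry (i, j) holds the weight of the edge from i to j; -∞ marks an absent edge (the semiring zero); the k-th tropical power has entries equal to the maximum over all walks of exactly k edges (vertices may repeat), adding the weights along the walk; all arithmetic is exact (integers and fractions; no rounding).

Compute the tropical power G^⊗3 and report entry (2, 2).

G^⊗2:
  [-9, -8, -12]
  [1, 2, -7]
  [-13, -17, -15]
G^⊗3:
  [-8, -7, -16]
  [2, 3, -6]
  [-17, -16, -20]
Key observation: the optimum is the walk 2->0->0->2, with weight (-8) + (-5) + (-7) = -20.
Optimal value attained by: walk 2->0->0->2.
Answer: (G^⊗3)[2][2] = -20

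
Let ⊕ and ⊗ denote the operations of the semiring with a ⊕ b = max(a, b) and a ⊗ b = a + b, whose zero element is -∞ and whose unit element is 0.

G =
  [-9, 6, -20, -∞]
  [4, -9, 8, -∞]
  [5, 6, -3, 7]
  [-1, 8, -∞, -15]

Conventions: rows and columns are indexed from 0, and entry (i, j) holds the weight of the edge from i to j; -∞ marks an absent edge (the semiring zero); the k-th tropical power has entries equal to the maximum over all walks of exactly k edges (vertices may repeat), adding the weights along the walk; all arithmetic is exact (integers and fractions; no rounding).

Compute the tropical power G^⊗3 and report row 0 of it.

G^⊗2:
  [10, -3, 14, -13]
  [13, 14, 5, 15]
  [10, 15, 14, 4]
  [12, 5, 16, -30]
G^⊗3:
  [19, 20, 11, 21]
  [18, 23, 22, 12]
  [19, 20, 23, 21]
  [21, 22, 13, 23]
Answer: row 0 of G^⊗3 = [19, 20, 11, 21]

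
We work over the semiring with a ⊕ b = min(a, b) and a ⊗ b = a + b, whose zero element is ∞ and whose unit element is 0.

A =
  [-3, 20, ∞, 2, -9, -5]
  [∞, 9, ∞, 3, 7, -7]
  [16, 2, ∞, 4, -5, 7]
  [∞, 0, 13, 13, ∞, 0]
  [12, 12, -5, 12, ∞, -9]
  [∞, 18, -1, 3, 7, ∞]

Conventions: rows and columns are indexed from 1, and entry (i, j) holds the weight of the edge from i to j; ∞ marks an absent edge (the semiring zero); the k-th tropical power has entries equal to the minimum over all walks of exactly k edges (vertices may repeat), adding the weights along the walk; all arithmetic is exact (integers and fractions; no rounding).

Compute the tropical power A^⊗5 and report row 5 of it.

A^⊗2:
  [-6, 2, -14, -2, -12, -18]
  [19, 3, -8, -4, 0, -2]
  [7, 4, -10, 5, 7, -14]
  [29, 9, -1, 3, 7, -7]
  [9, -3, -10, -6, -10, 2]
  [15, 1, 2, 3, -6, -2]
A^⊗3:
  [-9, -12, -19, -15, -19, -21]
  [8, -6, -5, -4, -13, -9]
  [4, -8, -15, -11, -15, -3]
  [15, 1, -8, -4, -6, -2]
  [2, -8, -15, -6, -15, -19]
  [6, 3, -11, 1, -3, -15]
A^⊗4:
  [-12, -17, -24, -18, -24, -28]
  [-1, -4, -18, -6, -10, -22]
  [-3, -13, -20, -11, -20, -24]
  [6, -6, -11, -4, -13, -15]
  [-3, -13, -20, -16, -20, -24]
  [3, -9, -16, -12, -16, -12]
A^⊗5:
  [-15, -22, -29, -25, -29, -33]
  [-4, -16, -23, -19, -23, -19]
  [-8, -18, -25, -21, -25, -29]
  [-1, -9, -18, -12, -16, -22]
  [-8, -18, -25, -21, -25, -29]
  [-4, -14, -21, -12, -21, -25]
Answer: row 5 of A^⊗5 = [-8, -18, -25, -21, -25, -29]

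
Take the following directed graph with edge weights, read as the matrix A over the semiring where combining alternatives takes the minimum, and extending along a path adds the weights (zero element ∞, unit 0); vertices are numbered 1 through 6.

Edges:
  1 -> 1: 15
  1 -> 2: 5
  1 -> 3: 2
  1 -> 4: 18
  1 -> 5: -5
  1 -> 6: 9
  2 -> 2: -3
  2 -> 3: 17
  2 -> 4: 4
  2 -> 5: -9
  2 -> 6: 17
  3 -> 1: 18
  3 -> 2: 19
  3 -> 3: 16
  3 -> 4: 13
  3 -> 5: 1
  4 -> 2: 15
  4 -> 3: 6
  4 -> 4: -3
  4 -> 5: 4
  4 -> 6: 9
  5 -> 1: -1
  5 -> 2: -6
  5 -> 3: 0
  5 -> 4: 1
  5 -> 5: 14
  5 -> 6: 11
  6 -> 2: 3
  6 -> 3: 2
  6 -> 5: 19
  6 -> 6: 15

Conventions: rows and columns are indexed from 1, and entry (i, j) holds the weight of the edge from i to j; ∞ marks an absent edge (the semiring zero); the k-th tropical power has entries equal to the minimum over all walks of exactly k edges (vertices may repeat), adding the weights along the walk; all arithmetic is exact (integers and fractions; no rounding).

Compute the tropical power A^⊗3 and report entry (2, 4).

A^⊗2:
  [-6, -11, -5, -4, -4, 6]
  [-10, -15, -9, -8, -12, 2]
  [0, -5, 1, 2, 10, 12]
  [3, -2, 3, -6, 1, 6]
  [13, -9, 1, -2, -15, 8]
  [18, 0, 17, 7, -6, 20]
A^⊗3:
  [-5, -14, -4, -7, -20, 3]
  [-13, -18, -12, -11, -24, -1]
  [9, -8, 2, -1, -14, 9]
  [0, -5, 0, -9, -11, 3]
  [-16, -21, -15, -14, -18, -4]
  [-7, -12, -6, -5, -9, 5]
Key observation: the optimum is the walk 2->2->5->4, with weight (-3) + (-9) + 1 = -11.
Optimal value attained by: walk 2->2->5->4.
Answer: (A^⊗3)[2][4] = -11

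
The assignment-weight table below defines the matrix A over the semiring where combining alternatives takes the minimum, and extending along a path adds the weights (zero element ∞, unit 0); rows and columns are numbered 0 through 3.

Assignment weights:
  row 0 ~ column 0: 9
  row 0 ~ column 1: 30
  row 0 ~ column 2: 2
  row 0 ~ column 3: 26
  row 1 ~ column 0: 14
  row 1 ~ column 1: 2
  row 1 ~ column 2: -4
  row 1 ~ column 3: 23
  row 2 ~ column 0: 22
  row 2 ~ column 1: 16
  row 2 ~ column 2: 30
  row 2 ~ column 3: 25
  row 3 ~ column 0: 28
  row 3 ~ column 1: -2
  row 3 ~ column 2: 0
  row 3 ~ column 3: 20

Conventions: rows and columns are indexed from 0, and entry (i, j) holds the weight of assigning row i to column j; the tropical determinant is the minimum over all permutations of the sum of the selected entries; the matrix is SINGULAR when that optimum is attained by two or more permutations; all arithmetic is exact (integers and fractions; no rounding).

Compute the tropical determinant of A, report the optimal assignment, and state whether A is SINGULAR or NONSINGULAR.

σ = (0, 1, 2, 3): 9 + 2 + 30 + 20 = 61
σ = (0, 1, 3, 2): 9 + 2 + 25 + 0 = 36
σ = (0, 2, 1, 3): 9 + (-4) + 16 + 20 = 41
σ = (0, 2, 3, 1): 9 + (-4) + 25 + (-2) = 28
σ = (0, 3, 1, 2): 9 + 23 + 16 + 0 = 48
σ = (0, 3, 2, 1): 9 + 23 + 30 + (-2) = 60
σ = (1, 0, 2, 3): 30 + 14 + 30 + 20 = 94
σ = (1, 0, 3, 2): 30 + 14 + 25 + 0 = 69
σ = (1, 2, 0, 3): 30 + (-4) + 22 + 20 = 68
σ = (1, 2, 3, 0): 30 + (-4) + 25 + 28 = 79
σ = (1, 3, 0, 2): 30 + 23 + 22 + 0 = 75
σ = (1, 3, 2, 0): 30 + 23 + 30 + 28 = 111
σ = (2, 0, 1, 3): 2 + 14 + 16 + 20 = 52
σ = (2, 0, 3, 1): 2 + 14 + 25 + (-2) = 39
σ = (2, 1, 0, 3): 2 + 2 + 22 + 20 = 46
σ = (2, 1, 3, 0): 2 + 2 + 25 + 28 = 57
σ = (2, 3, 0, 1): 2 + 23 + 22 + (-2) = 45
σ = (2, 3, 1, 0): 2 + 23 + 16 + 28 = 69
σ = (3, 0, 1, 2): 26 + 14 + 16 + 0 = 56
σ = (3, 0, 2, 1): 26 + 14 + 30 + (-2) = 68
σ = (3, 1, 0, 2): 26 + 2 + 22 + 0 = 50
σ = (3, 1, 2, 0): 26 + 2 + 30 + 28 = 86
σ = (3, 2, 0, 1): 26 + (-4) + 22 + (-2) = 42
σ = (3, 2, 1, 0): 26 + (-4) + 16 + 28 = 66
Optimal value attained by: σ = (0, 2, 3, 1).
Answer: det⊕(A) = 28; verdict: NONSINGULAR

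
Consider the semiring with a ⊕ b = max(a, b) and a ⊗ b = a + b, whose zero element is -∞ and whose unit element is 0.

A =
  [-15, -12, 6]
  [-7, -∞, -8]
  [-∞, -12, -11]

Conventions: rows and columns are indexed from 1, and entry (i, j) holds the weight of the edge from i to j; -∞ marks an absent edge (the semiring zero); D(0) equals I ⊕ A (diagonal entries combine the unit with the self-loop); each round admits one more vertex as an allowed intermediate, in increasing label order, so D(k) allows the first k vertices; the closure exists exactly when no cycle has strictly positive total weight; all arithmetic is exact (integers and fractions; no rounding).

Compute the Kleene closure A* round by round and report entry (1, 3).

D(0):
  [0, -12, 6]
  [-7, 0, -8]
  [-∞, -12, 0]
D(1):
  [0, -12, 6]
  [-7, 0, -1]
  [-∞, -12, 0]
D(2):
  [0, -12, 6]
  [-7, 0, -1]
  [-19, -12, 0]
D(3):
  [0, -6, 6]
  [-7, 0, -1]
  [-19, -12, 0]
Answer: A*[1][3] = 6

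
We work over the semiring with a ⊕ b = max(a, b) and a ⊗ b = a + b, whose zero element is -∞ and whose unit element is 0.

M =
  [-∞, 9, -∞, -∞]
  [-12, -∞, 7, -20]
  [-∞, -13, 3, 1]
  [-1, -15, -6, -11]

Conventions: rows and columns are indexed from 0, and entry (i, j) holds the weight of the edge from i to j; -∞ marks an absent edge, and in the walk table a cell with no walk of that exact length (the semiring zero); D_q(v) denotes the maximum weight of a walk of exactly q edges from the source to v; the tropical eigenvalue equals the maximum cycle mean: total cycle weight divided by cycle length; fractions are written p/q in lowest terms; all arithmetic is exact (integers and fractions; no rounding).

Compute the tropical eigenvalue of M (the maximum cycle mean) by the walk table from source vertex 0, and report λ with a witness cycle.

q=0: [0, -∞, -∞, -∞]
q=1: [-∞, 9, -∞, -∞]
q=2: [-3, -∞, 16, -11]
q=3: [-12, 6, 19, 17]
q=4: [16, 6, 22, 20]
Optimal cycle mean attained by: cycle 0->1->2->3->0, total 9 + 7 + 1 + (-1), length 4.
Answer: λ = 4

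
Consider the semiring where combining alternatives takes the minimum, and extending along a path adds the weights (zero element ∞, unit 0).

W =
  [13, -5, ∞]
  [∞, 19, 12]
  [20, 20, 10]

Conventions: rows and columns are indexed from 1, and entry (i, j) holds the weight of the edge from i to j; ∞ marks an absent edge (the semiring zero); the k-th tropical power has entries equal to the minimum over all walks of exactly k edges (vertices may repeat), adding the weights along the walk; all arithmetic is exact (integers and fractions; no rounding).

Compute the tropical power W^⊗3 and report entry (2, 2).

W^⊗2:
  [26, 8, 7]
  [32, 32, 22]
  [30, 15, 20]
W^⊗3:
  [27, 21, 17]
  [42, 27, 32]
  [40, 25, 27]
Key observation: the optimum is the walk 2->3->1->2, with weight 12 + 20 + (-5) = 27.
Optimal value attained by: walk 2->3->1->2.
Answer: (W^⊗3)[2][2] = 27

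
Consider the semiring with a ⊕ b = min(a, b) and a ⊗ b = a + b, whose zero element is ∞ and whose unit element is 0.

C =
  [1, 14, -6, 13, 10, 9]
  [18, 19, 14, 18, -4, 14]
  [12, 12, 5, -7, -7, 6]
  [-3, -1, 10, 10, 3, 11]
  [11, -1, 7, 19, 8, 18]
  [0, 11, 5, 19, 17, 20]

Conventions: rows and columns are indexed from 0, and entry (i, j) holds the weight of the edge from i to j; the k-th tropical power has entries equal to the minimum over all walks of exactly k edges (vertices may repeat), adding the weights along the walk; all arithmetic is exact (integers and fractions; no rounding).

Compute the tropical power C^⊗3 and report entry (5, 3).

C^⊗2:
  [2, 6, -5, -13, -13, 0]
  [7, -5, 3, 7, 4, 14]
  [-10, -8, 0, -2, -4, 4]
  [-2, 2, -9, 3, -5, 6]
  [12, 7, 5, 0, -5, 13]
  [1, 14, -6, -2, -2, 9]
C^⊗3:
  [-16, -14, -6, -12, -12, -2]
  [4, 3, 1, -4, -9, 9]
  [-9, -5, -16, -7, -12, -1]
  [-1, -6, -8, -16, -16, -3]
  [-3, -6, 2, -2, -2, 11]
  [-5, -3, -5, -13, -13, 0]
Key observation: the optimum is the walk 5->0->2->3, with weight 0 + (-6) + (-7) = -13.
Optimal value attained by: walk 5->0->2->3.
Answer: (C^⊗3)[5][3] = -13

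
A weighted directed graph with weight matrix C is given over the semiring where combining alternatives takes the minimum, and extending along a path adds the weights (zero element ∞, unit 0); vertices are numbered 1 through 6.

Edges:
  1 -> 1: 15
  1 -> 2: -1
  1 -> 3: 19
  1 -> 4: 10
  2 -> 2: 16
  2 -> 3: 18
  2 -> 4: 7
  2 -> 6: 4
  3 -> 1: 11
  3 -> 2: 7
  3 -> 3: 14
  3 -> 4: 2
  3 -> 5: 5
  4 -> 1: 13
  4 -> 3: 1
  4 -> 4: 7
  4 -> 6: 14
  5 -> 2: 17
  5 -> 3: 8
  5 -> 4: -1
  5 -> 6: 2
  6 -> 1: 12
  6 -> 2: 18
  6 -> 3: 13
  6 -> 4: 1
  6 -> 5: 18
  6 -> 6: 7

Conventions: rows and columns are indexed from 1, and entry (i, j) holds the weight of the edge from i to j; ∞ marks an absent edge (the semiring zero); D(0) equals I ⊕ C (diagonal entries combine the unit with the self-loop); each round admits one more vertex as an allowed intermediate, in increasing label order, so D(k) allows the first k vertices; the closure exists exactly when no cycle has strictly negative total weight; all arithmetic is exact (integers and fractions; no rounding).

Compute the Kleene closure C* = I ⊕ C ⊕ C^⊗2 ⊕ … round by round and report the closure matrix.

D(0):
  [0, -1, 19, 10, ∞, ∞]
  [∞, 0, 18, 7, ∞, 4]
  [11, 7, 0, 2, 5, ∞]
  [13, ∞, 1, 0, ∞, 14]
  [∞, 17, 8, -1, 0, 2]
  [12, 18, 13, 1, 18, 0]
D(1):
  [0, -1, 19, 10, ∞, ∞]
  [∞, 0, 18, 7, ∞, 4]
  [11, 7, 0, 2, 5, ∞]
  [13, 12, 1, 0, ∞, 14]
  [∞, 17, 8, -1, 0, 2]
  [12, 11, 13, 1, 18, 0]
D(2):
  [0, -1, 17, 6, ∞, 3]
  [∞, 0, 18, 7, ∞, 4]
  [11, 7, 0, 2, 5, 11]
  [13, 12, 1, 0, ∞, 14]
  [∞, 17, 8, -1, 0, 2]
  [12, 11, 13, 1, 18, 0]
D(3):
  [0, -1, 17, 6, 22, 3]
  [29, 0, 18, 7, 23, 4]
  [11, 7, 0, 2, 5, 11]
  [12, 8, 1, 0, 6, 12]
  [19, 15, 8, -1, 0, 2]
  [12, 11, 13, 1, 18, 0]
D(4):
  [0, -1, 7, 6, 12, 3]
  [19, 0, 8, 7, 13, 4]
  [11, 7, 0, 2, 5, 11]
  [12, 8, 1, 0, 6, 12]
  [11, 7, 0, -1, 0, 2]
  [12, 9, 2, 1, 7, 0]
D(5):
  [0, -1, 7, 6, 12, 3]
  [19, 0, 8, 7, 13, 4]
  [11, 7, 0, 2, 5, 7]
  [12, 8, 1, 0, 6, 8]
  [11, 7, 0, -1, 0, 2]
  [12, 9, 2, 1, 7, 0]
D(6):
  [0, -1, 5, 4, 10, 3]
  [16, 0, 6, 5, 11, 4]
  [11, 7, 0, 2, 5, 7]
  [12, 8, 1, 0, 6, 8]
  [11, 7, 0, -1, 0, 2]
  [12, 9, 2, 1, 7, 0]
Answer: C* = [[0, -1, 5, 4, 10, 3], [16, 0, 6, 5, 11, 4], [11, 7, 0, 2, 5, 7], [12, 8, 1, 0, 6, 8], [11, 7, 0, -1, 0, 2], [12, 9, 2, 1, 7, 0]]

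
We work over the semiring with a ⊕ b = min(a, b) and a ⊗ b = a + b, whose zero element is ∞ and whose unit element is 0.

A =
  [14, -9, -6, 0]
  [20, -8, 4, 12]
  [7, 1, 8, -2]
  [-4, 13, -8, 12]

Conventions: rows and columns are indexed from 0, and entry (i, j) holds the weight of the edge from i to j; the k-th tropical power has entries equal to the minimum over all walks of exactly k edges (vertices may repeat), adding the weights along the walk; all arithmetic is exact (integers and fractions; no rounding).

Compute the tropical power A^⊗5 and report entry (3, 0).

A^⊗2:
  [-4, -17, -8, -8]
  [8, -16, -4, 2]
  [-6, -7, -10, 6]
  [-1, -13, -10, -10]
A^⊗3:
  [-12, -25, -16, -10]
  [-2, -24, -12, -6]
  [-3, -15, -12, -12]
  [-14, -21, -18, -12]
A^⊗4:
  [-14, -33, -21, -18]
  [-10, -32, -20, -14]
  [-16, -23, -20, -14]
  [-16, -29, -20, -20]
A^⊗5:
  [-22, -41, -29, -23]
  [-18, -40, -28, -22]
  [-18, -31, -22, -22]
  [-24, -37, -28, -22]
Key observation: the optimum is the walk 3->2->3->2->3->0, with weight (-8) + (-2) + (-8) + (-2) + (-4) = -24.
Optimal value attained by: walk 3->2->3->2->3->0.
Answer: (A^⊗5)[3][0] = -24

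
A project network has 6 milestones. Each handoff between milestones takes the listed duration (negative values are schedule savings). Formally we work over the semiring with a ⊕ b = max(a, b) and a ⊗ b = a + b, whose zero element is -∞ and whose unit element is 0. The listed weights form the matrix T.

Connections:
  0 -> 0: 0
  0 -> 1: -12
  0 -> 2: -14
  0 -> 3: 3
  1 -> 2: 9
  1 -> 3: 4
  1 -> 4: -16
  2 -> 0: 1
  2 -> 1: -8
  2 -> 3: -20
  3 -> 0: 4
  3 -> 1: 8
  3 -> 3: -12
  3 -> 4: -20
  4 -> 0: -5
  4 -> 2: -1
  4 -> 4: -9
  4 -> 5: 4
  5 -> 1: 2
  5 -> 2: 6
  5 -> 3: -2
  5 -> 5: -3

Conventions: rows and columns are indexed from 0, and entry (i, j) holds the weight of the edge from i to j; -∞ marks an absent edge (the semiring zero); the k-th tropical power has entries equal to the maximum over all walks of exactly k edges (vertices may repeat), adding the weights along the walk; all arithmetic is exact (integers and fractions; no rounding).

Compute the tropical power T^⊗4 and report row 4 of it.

T^⊗2:
  [7, 11, -3, 3, -17, -∞]
  [10, 12, -17, -8, -16, -12]
  [1, -11, 1, 4, -24, -∞]
  [4, -4, 17, 12, -8, -16]
  [0, 6, 10, 2, -18, 1]
  [7, 6, 11, 6, -14, -6]
T^⊗3:
  [7, 11, 20, 15, -5, -13]
  [10, 0, 21, 16, -4, -12]
  [8, 12, -2, 4, -16, -20]
  [18, 20, 5, 7, -8, -4]
  [11, 10, 15, 10, -10, -2]
  [12, 14, 15, 10, -10, -9]
T^⊗4:
  [21, 23, 20, 15, -5, -1]
  [22, 24, 9, 13, -4, 0]
  [8, 12, 21, 16, -4, -12]
  [18, 15, 29, 24, 4, -4]
  [16, 18, 19, 14, -6, -5]
  [16, 18, 23, 18, -2, -6]
Answer: row 4 of T^⊗4 = [16, 18, 19, 14, -6, -5]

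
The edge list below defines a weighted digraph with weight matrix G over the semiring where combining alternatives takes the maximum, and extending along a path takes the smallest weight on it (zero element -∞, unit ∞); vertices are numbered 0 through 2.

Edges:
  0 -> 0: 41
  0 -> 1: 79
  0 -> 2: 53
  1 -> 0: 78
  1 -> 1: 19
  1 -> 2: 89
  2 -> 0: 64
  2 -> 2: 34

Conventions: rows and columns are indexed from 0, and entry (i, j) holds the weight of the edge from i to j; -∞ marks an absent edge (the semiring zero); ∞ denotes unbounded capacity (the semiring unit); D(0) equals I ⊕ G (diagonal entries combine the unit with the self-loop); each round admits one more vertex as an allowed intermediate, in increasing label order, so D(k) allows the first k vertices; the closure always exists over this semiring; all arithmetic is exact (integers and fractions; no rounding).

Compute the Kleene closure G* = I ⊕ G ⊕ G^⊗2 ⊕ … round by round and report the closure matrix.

D(0):
  [∞, 79, 53]
  [78, ∞, 89]
  [64, -∞, ∞]
D(1):
  [∞, 79, 53]
  [78, ∞, 89]
  [64, 64, ∞]
D(2):
  [∞, 79, 79]
  [78, ∞, 89]
  [64, 64, ∞]
D(3):
  [∞, 79, 79]
  [78, ∞, 89]
  [64, 64, ∞]
Answer: G* = [[∞, 79, 79], [78, ∞, 89], [64, 64, ∞]]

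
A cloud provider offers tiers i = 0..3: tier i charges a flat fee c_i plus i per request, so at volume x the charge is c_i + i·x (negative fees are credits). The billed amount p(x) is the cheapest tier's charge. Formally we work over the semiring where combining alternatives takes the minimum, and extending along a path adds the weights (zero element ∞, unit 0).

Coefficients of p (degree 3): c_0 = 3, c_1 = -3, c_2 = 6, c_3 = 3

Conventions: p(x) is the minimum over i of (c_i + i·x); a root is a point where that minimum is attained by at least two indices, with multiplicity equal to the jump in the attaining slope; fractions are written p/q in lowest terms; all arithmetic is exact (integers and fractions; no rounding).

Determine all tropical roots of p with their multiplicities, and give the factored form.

hull edge (i=0, c=3) to (i=1, c=-3): slope -6, span 1
hull edge (i=1, c=-3) to (i=3, c=3): slope 3, span 2
Factored form: p(x) = 3 ⊗ (x ⊕ (-3)) ⊗ (x ⊕ (-3)) ⊗ (x ⊕ 6)
Answer: roots = -3 (mult 2), 6 (mult 1)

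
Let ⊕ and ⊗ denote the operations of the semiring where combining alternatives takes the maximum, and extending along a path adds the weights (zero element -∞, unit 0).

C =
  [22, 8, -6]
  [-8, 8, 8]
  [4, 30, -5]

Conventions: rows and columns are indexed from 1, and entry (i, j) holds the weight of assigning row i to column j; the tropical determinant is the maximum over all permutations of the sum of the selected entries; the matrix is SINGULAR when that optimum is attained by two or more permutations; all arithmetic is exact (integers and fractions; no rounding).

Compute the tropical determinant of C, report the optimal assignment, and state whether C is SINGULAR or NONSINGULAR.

σ = (1, 2, 3): 22 + 8 + (-5) = 25
σ = (1, 3, 2): 22 + 8 + 30 = 60
σ = (2, 1, 3): 8 + (-8) + (-5) = -5
σ = (2, 3, 1): 8 + 8 + 4 = 20
σ = (3, 1, 2): (-6) + (-8) + 30 = 16
σ = (3, 2, 1): (-6) + 8 + 4 = 6
Optimal value attained by: σ = (1, 3, 2).
Answer: det⊕(C) = 60; verdict: NONSINGULAR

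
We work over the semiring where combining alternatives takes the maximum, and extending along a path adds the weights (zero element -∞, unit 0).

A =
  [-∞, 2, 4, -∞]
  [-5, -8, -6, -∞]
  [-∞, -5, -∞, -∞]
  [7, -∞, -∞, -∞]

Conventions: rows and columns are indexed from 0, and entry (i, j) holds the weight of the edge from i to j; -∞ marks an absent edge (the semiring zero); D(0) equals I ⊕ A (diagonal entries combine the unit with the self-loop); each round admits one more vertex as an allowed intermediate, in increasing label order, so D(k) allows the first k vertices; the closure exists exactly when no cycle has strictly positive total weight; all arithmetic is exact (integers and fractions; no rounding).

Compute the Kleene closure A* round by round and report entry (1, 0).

D(0):
  [0, 2, 4, -∞]
  [-5, 0, -6, -∞]
  [-∞, -5, 0, -∞]
  [7, -∞, -∞, 0]
D(1):
  [0, 2, 4, -∞]
  [-5, 0, -1, -∞]
  [-∞, -5, 0, -∞]
  [7, 9, 11, 0]
D(2):
  [0, 2, 4, -∞]
  [-5, 0, -1, -∞]
  [-10, -5, 0, -∞]
  [7, 9, 11, 0]
D(3):
  [0, 2, 4, -∞]
  [-5, 0, -1, -∞]
  [-10, -5, 0, -∞]
  [7, 9, 11, 0]
D(4):
  [0, 2, 4, -∞]
  [-5, 0, -1, -∞]
  [-10, -5, 0, -∞]
  [7, 9, 11, 0]
Answer: A*[1][0] = -5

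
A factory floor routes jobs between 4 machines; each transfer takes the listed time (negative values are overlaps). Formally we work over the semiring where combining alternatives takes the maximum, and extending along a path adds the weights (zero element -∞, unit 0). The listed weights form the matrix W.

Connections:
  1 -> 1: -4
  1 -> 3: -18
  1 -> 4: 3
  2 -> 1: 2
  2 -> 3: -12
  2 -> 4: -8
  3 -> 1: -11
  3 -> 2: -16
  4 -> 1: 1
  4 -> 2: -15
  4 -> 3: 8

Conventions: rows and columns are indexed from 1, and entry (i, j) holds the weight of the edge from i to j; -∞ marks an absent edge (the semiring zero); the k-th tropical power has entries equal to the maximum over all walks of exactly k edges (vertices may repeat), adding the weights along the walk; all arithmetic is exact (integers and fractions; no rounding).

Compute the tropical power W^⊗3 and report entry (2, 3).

W^⊗2:
  [4, -12, 11, -1]
  [-2, -23, 0, 5]
  [-14, -∞, -28, -8]
  [-3, -8, -17, 4]
W^⊗3:
  [0, -5, 7, 7]
  [6, -10, 13, 1]
  [-7, -23, 0, -11]
  [5, -11, 12, 0]
Key observation: the optimum is the walk 2->1->4->3, with weight 2 + 3 + 8 = 13.
Optimal value attained by: walk 2->1->4->3.
Answer: (W^⊗3)[2][3] = 13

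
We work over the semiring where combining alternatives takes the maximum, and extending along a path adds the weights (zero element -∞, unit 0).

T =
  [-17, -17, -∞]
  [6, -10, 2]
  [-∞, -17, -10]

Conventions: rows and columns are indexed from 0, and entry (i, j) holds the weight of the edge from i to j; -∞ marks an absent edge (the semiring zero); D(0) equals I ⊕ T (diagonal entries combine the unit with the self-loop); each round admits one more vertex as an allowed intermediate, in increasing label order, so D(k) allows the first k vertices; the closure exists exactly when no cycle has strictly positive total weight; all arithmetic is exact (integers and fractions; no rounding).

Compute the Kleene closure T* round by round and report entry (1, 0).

D(0):
  [0, -17, -∞]
  [6, 0, 2]
  [-∞, -17, 0]
D(1):
  [0, -17, -∞]
  [6, 0, 2]
  [-∞, -17, 0]
D(2):
  [0, -17, -15]
  [6, 0, 2]
  [-11, -17, 0]
D(3):
  [0, -17, -15]
  [6, 0, 2]
  [-11, -17, 0]
Answer: T*[1][0] = 6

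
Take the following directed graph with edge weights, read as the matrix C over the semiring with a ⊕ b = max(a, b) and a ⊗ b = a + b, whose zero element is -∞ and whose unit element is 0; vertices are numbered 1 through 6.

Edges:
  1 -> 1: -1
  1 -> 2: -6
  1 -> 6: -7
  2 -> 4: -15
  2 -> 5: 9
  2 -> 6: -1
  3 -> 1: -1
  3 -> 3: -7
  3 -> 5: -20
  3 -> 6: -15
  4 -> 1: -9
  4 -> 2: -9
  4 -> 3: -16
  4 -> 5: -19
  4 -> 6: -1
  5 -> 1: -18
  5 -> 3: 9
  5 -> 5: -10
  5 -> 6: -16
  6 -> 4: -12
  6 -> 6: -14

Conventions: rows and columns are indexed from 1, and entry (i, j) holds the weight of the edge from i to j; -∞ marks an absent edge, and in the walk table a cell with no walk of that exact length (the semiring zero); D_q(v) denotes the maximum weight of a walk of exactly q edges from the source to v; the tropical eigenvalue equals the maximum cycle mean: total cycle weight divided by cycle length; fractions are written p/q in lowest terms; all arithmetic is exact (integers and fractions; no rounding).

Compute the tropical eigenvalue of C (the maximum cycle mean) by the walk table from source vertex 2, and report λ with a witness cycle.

q=0: [-∞, 0, -∞, -∞, -∞, -∞]
q=1: [-∞, -∞, -∞, -15, 9, -1]
q=2: [-9, -24, 18, -13, -1, -7]
q=3: [17, -15, 11, -19, -2, 3]
q=4: [16, 11, 7, -9, -6, 10]
q=5: [15, 10, 3, -2, 20, 10]
q=6: [14, 9, 29, -2, 19, 9]
Optimal cycle mean attained by: cycle 1->2->5->3->1, total (-6) + 9 + 9 + (-1), length 4.
Answer: λ = 11/4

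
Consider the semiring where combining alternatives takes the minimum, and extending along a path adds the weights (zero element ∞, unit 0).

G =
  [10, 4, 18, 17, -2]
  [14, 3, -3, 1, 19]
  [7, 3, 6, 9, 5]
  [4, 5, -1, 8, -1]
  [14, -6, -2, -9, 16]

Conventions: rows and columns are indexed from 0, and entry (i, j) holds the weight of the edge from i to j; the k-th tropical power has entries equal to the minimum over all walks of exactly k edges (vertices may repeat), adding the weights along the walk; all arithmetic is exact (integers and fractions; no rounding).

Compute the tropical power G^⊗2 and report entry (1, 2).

G^⊗2:
  [12, -8, -4, -11, 8]
  [4, 0, 0, 4, 0]
  [13, -1, 0, -4, 5]
  [6, -7, -3, -10, 2]
  [-5, -4, -10, -5, -10]
Key observation: the optimum is the walk 1->1->2, with weight 3 + (-3) = 0.
Optimal value attained by: walk 1->1->2.
Answer: (G^⊗2)[1][2] = 0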